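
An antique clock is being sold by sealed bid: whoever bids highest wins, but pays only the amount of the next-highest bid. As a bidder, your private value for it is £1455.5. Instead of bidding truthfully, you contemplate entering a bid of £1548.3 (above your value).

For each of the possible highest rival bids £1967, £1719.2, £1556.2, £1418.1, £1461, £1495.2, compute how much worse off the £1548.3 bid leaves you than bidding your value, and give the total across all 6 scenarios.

The deviation costs you only when the competing bid falls strictly between £1455.5 and £1548.3; elsewhere both bids give the same outcome.
£1967: outcomes coincide → loss £0.
£1719.2: outcomes coincide → loss £0.
£1556.2: outcomes coincide → loss £0.
£1418.1: outcomes coincide → loss £0.
£1461: truthful payoff £0, deviation payoff −£5.5 → loss £5.5.
£1495.2: truthful payoff £0, deviation payoff −£39.7 → loss £39.7.
Total loss = £5.5 + £39.7 = £45.2.

£45.2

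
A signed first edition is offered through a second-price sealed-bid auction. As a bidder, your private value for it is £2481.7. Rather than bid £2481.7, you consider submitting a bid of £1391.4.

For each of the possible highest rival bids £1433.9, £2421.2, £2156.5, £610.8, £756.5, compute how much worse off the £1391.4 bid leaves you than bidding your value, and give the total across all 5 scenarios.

The deviation costs you only when the competing bid falls strictly between £1391.4 and £2481.7; elsewhere both bids give the same outcome.
£1433.9: truthful payoff £1047.8, deviation payoff £0 → loss £1047.8.
£2421.2: truthful payoff £60.5, deviation payoff £0 → loss £60.5.
£2156.5: truthful payoff £325.2, deviation payoff £0 → loss £325.2.
£610.8: outcomes coincide → loss £0.
£756.5: outcomes coincide → loss £0.
Total loss = £1047.8 + £60.5 + £325.2 = £1433.5.

£1433.5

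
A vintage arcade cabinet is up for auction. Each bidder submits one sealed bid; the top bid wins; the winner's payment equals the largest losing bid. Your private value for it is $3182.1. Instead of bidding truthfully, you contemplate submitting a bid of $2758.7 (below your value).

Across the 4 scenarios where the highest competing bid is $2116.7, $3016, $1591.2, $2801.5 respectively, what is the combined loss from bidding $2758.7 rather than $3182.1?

The deviation costs you only when the competing bid falls strictly between $2758.7 and $3182.1; elsewhere both bids give the same outcome.
$2116.7: outcomes coincide → loss $0.
$3016: truthful payoff $166.1, deviation payoff $0 → loss $166.1.
$1591.2: outcomes coincide → loss $0.
$2801.5: truthful payoff $380.6, deviation payoff $0 → loss $380.6.
Total loss = $166.1 + $380.6 = $546.7.

$546.7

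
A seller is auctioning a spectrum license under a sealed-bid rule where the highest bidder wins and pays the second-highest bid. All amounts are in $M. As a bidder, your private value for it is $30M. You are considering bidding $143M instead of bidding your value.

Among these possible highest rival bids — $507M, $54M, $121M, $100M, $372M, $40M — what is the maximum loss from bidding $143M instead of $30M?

$507M: same outcome either way → loss $0M.
$54M: truthful gives $0M, deviation gives −$24M → loss $24M.
$121M: truthful gives $0M, deviation gives −$91M → loss $91M.
$100M: truthful gives $0M, deviation gives −$70M → loss $70M.
$372M: same outcome either way → loss $0M.
$40M: truthful gives $0M, deviation gives −$10M → loss $10M.
Maximum loss: $91M.

$91M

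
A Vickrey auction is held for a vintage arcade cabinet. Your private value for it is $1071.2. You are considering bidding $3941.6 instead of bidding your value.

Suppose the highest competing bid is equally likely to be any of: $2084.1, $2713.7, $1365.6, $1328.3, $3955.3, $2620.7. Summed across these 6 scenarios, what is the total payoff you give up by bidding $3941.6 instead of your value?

The deviation costs you only when the competing bid falls strictly between $1071.2 and $3941.6; elsewhere both bids give the same outcome.
$2084.1: truthful payoff $0, deviation payoff −$1012.9 → loss $1012.9.
$2713.7: truthful payoff $0, deviation payoff −$1642.5 → loss $1642.5.
$1365.6: truthful payoff $0, deviation payoff −$294.4 → loss $294.4.
$1328.3: truthful payoff $0, deviation payoff −$257.1 → loss $257.1.
$3955.3: outcomes coincide → loss $0.
$2620.7: truthful payoff $0, deviation payoff −$1549.5 → loss $1549.5.
Total loss = $1012.9 + $1642.5 + $294.4 + $257.1 + $1549.5 = $4756.4.

$4756.4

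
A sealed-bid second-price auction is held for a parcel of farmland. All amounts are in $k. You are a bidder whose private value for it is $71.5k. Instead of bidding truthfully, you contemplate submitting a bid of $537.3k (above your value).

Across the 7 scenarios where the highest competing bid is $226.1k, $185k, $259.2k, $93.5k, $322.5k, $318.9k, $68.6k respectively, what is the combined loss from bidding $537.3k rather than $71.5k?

$976.2k

The deviation costs you only when the competing bid falls strictly between $71.5k and $537.3k; elsewhere both bids give the same outcome.
$226.1k: truthful payoff $0k, deviation payoff −$154.6k → loss $154.6k.
$185k: truthful payoff $0k, deviation payoff −$113.5k → loss $113.5k.
$259.2k: truthful payoff $0k, deviation payoff −$187.7k → loss $187.7k.
$93.5k: truthful payoff $0k, deviation payoff −$22k → loss $22k.
$322.5k: truthful payoff $0k, deviation payoff −$251k → loss $251k.
$318.9k: truthful payoff $0k, deviation payoff −$247.4k → loss $247.4k.
$68.6k: outcomes coincide → loss $0k.
Total loss = $154.6k + $113.5k + $187.7k + $22k + $251k + $247.4k = $976.2k.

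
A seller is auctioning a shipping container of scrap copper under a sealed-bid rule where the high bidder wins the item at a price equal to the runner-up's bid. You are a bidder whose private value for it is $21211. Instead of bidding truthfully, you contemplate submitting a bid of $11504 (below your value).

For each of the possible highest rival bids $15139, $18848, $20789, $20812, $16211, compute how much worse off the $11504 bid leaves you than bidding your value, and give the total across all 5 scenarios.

The deviation costs you only when the competing bid falls strictly between $11504 and $21211; elsewhere both bids give the same outcome.
$15139: truthful payoff $6072, deviation payoff $0 → loss $6072.
$18848: truthful payoff $2363, deviation payoff $0 → loss $2363.
$20789: truthful payoff $422, deviation payoff $0 → loss $422.
$20812: truthful payoff $399, deviation payoff $0 → loss $399.
$16211: truthful payoff $5000, deviation payoff $0 → loss $5000.
Total loss = $6072 + $2363 + $422 + $399 + $5000 = $14256.
Truthful bidding weakly dominates here: raising your bid can only win items priced above your value, and lowering it can only forfeit items priced below.

$14256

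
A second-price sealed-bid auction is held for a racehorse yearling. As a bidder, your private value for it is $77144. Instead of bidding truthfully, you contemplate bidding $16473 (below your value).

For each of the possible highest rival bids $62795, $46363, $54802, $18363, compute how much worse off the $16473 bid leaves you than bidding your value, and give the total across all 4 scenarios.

The deviation costs you only when the competing bid falls strictly between $16473 and $77144; elsewhere both bids give the same outcome.
$62795: truthful payoff $14349, deviation payoff $0 → loss $14349.
$46363: truthful payoff $30781, deviation payoff $0 → loss $30781.
$54802: truthful payoff $22342, deviation payoff $0 → loss $22342.
$18363: truthful payoff $58781, deviation payoff $0 → loss $58781.
Total loss = $14349 + $30781 + $22342 + $58781 = $126253.

$126253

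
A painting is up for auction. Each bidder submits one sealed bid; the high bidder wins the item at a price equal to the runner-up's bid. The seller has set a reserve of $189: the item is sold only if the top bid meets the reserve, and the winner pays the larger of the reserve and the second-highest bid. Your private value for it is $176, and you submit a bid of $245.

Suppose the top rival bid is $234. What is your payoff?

−$58

Your bid $245 is the highest and exceeds the reserve.
Price = max(second-highest bid, reserve) = max($234, $189) = $234.
Payoff = $176 − $234 = −$58.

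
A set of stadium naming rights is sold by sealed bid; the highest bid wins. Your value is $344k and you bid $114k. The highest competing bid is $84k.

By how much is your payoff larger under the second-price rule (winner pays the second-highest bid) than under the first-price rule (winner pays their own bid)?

$30k

You have the highest bid, so you win under either rule.
Second-price: pay $84k → payoff $260k.
First-price: pay your own bid $114k → payoff $230k.
Difference = $260k − ($230k) = $30k.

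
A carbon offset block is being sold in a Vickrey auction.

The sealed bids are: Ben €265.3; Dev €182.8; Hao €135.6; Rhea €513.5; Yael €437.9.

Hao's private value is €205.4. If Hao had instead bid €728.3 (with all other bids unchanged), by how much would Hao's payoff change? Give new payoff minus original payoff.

The highest bid among the other bidders is €513.5; Hao's bid doesn't change that.
Original bid €135.6: Hao is not highest (top rival bid is €513.5); payoff €0.
Alternative bid €728.3: Hao is highest, pays the top rival bid €513.5; payoff €205.4 − €513.5 = −€308.1.
Change in payoff = −€308.1 − (€0) = −€308.1.

−€308.1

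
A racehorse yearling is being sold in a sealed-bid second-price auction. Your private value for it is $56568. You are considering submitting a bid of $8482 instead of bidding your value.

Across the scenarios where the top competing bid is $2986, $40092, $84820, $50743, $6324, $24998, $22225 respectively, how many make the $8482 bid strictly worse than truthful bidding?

4

The deviation hurts exactly when the highest competing bid lies strictly between $8482 and $56568 — underbidding then forfeits a profitable win.
$2986: below both → same outcome either way.
$40092: inside the interval → strictly worse (loss $16476).
$84820: above both → same outcome either way.
$50743: inside the interval → strictly worse (loss $5825).
$6324: below both → same outcome either way.
$24998: inside the interval → strictly worse (loss $31570).
$22225: inside the interval → strictly worse (loss $34343).
Count: 4.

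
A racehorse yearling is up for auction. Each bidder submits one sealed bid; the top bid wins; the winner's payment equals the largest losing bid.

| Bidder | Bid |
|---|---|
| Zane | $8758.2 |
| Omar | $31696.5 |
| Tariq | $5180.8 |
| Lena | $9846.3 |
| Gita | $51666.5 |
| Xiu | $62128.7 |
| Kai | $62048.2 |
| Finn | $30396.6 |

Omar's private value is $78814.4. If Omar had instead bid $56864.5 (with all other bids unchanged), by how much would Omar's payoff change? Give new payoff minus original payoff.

The highest bid among the other bidders is $62128.7; Omar's bid doesn't change that.
Original bid $31696.5: Omar is not highest (top rival bid is $62128.7); payoff $0.
Alternative bid $56864.5: Omar is not highest (top rival bid is $62128.7); payoff $0.
Change in payoff = $0 − ($0) = $0.

$0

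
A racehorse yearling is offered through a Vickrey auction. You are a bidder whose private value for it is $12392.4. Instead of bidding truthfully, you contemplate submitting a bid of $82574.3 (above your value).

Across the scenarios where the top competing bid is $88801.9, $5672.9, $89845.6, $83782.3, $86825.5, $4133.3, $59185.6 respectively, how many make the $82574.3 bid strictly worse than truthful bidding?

The deviation hurts exactly when the highest competing bid lies strictly between $12392.4 and $82574.3 — overbidding then wins at a price above your value.
$88801.9: above both → same outcome either way.
$5672.9: below both → same outcome either way.
$89845.6: above both → same outcome either way.
$83782.3: above both → same outcome either way.
$86825.5: above both → same outcome either way.
$4133.3: below both → same outcome either way.
$59185.6: inside the interval → strictly worse (loss $46793.2).
Count: 1.

1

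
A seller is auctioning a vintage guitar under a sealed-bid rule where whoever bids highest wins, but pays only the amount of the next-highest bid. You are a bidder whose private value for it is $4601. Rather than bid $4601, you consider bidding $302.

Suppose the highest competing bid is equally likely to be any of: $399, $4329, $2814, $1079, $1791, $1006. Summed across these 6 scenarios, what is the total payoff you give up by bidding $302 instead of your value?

The deviation costs you only when the competing bid falls strictly between $302 and $4601; elsewhere both bids give the same outcome.
$399: truthful payoff $4202, deviation payoff $0 → loss $4202.
$4329: truthful payoff $272, deviation payoff $0 → loss $272.
$2814: truthful payoff $1787, deviation payoff $0 → loss $1787.
$1079: truthful payoff $3522, deviation payoff $0 → loss $3522.
$1791: truthful payoff $2810, deviation payoff $0 → loss $2810.
$1006: truthful payoff $3595, deviation payoff $0 → loss $3595.
Total loss = $4202 + $272 + $1787 + $3522 + $2810 + $3595 = $16188.

$16188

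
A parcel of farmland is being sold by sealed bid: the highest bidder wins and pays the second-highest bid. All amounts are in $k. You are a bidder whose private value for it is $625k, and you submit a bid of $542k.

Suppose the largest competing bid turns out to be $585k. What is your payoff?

Your bid $542k is below the highest competing bid $585k, so you lose.
A losing bidder pays nothing and receives nothing: payoff = $0k.

$0k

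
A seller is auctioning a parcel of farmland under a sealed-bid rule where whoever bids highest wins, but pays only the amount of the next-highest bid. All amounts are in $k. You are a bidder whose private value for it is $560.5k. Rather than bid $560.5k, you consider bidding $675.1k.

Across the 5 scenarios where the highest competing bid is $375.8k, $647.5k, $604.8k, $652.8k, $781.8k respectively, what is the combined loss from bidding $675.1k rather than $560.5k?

$223.6k

The deviation costs you only when the competing bid falls strictly between $560.5k and $675.1k; elsewhere both bids give the same outcome.
$375.8k: outcomes coincide → loss $0k.
$647.5k: truthful payoff $0k, deviation payoff −$87k → loss $87k.
$604.8k: truthful payoff $0k, deviation payoff −$44.3k → loss $44.3k.
$652.8k: truthful payoff $0k, deviation payoff −$92.3k → loss $92.3k.
$781.8k: outcomes coincide → loss $0k.
Total loss = $87k + $44.3k + $92.3k = $223.6k.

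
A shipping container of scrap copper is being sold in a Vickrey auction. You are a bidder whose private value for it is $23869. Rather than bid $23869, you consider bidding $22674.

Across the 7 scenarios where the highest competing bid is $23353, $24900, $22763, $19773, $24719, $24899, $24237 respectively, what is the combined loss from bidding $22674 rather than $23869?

$1622

The deviation costs you only when the competing bid falls strictly between $22674 and $23869; elsewhere both bids give the same outcome.
$23353: truthful payoff $516, deviation payoff $0 → loss $516.
$24900: outcomes coincide → loss $0.
$22763: truthful payoff $1106, deviation payoff $0 → loss $1106.
$19773: outcomes coincide → loss $0.
$24719: outcomes coincide → loss $0.
$24899: outcomes coincide → loss $0.
$24237: outcomes coincide → loss $0.
Total loss = $516 + $1106 = $1622.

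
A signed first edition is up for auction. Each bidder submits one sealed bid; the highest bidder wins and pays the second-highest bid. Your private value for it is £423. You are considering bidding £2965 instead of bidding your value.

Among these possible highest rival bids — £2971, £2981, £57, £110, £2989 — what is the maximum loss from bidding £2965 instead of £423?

£0

£2971: same outcome either way → loss £0.
£2981: same outcome either way → loss £0.
£57: same outcome either way → loss £0.
£110: same outcome either way → loss £0.
£2989: same outcome either way → loss £0.
Maximum loss: £0.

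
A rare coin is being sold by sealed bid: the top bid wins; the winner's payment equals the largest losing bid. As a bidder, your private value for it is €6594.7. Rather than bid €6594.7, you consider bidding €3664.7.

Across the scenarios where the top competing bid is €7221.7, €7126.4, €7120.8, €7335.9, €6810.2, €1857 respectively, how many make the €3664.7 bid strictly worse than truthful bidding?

0

The deviation hurts exactly when the highest competing bid lies strictly between €3664.7 and €6594.7 — underbidding then forfeits a profitable win.
€7221.7: above both → same outcome either way.
€7126.4: above both → same outcome either way.
€7120.8: above both → same outcome either way.
€7335.9: above both → same outcome either way.
€6810.2: above both → same outcome either way.
€1857: below both → same outcome either way.
Count: 0.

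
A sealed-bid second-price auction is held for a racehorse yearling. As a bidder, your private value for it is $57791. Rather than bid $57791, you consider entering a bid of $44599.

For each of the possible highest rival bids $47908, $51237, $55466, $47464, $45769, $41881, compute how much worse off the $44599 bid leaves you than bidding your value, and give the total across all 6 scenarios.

The deviation costs you only when the competing bid falls strictly between $44599 and $57791; elsewhere both bids give the same outcome.
$47908: truthful payoff $9883, deviation payoff $0 → loss $9883.
$51237: truthful payoff $6554, deviation payoff $0 → loss $6554.
$55466: truthful payoff $2325, deviation payoff $0 → loss $2325.
$47464: truthful payoff $10327, deviation payoff $0 → loss $10327.
$45769: truthful payoff $12022, deviation payoff $0 → loss $12022.
$41881: outcomes coincide → loss $0.
Total loss = $9883 + $6554 + $2325 + $10327 + $12022 = $41111.
Truthful bidding weakly dominates here: raising your bid can only win items priced above your value, and lowering it can only forfeit items priced below.

$41111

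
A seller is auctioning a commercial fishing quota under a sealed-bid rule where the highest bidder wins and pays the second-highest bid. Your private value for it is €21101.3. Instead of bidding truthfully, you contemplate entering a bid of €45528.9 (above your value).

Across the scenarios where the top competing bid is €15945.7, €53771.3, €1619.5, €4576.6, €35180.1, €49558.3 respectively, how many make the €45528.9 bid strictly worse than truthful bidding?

The deviation hurts exactly when the highest competing bid lies strictly between €21101.3 and €45528.9 — overbidding then wins at a price above your value.
€15945.7: below both → same outcome either way.
€53771.3: above both → same outcome either way.
€1619.5: below both → same outcome either way.
€4576.6: below both → same outcome either way.
€35180.1: inside the interval → strictly worse (loss €14078.8).
€49558.3: above both → same outcome either way.
Count: 1.

1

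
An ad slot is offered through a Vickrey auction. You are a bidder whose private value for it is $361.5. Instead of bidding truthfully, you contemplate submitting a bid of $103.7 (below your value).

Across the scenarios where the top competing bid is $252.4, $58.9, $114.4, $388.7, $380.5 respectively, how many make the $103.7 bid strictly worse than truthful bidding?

2

The deviation hurts exactly when the highest competing bid lies strictly between $103.7 and $361.5 — underbidding then forfeits a profitable win.
$252.4: inside the interval → strictly worse (loss $109.1).
$58.9: below both → same outcome either way.
$114.4: inside the interval → strictly worse (loss $247.1).
$388.7: above both → same outcome either way.
$380.5: above both → same outcome either way.
Count: 2.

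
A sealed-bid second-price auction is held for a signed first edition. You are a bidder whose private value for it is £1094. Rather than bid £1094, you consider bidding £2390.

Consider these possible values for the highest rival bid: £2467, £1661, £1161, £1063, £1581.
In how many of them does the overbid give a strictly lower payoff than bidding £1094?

3

The deviation hurts exactly when the highest competing bid lies strictly between £1094 and £2390 — overbidding then wins at a price above your value.
£2467: above both → same outcome either way.
£1661: inside the interval → strictly worse (loss £567).
£1161: inside the interval → strictly worse (loss £67).
£1063: below both → same outcome either way.
£1581: inside the interval → strictly worse (loss £487).
Count: 3.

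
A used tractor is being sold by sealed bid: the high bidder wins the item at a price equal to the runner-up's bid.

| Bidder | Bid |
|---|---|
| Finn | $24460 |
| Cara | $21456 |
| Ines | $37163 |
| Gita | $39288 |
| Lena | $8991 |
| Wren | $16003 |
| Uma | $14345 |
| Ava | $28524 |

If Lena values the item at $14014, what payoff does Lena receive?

$0

Highest bid: Gita at $39288, so Gita wins.
Second-highest bid: Ines at $37163 — that is the price the winner pays.
Lena did not win, so Lena pays nothing and receives nothing: payoff $0.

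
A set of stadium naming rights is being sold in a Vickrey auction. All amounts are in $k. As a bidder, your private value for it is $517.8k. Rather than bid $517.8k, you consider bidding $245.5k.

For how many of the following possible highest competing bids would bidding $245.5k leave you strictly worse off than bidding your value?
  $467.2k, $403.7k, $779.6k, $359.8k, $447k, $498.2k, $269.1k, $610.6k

6

The deviation hurts exactly when the highest competing bid lies strictly between $245.5k and $517.8k — underbidding then forfeits a profitable win.
$467.2k: inside the interval → strictly worse (loss $50.6k).
$403.7k: inside the interval → strictly worse (loss $114.1k).
$779.6k: above both → same outcome either way.
$359.8k: inside the interval → strictly worse (loss $158k).
$447k: inside the interval → strictly worse (loss $70.8k).
$498.2k: inside the interval → strictly worse (loss $19.6k).
$269.1k: inside the interval → strictly worse (loss $248.7k).
$610.6k: above both → same outcome either way.
Count: 6.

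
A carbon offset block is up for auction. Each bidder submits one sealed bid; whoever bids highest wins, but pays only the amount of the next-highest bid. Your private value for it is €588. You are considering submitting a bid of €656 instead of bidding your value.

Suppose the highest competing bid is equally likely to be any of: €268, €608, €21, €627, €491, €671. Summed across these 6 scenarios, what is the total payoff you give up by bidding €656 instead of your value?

€59

The deviation costs you only when the competing bid falls strictly between €588 and €656; elsewhere both bids give the same outcome.
€268: outcomes coincide → loss €0.
€608: truthful payoff €0, deviation payoff −€20 → loss €20.
€21: outcomes coincide → loss €0.
€627: truthful payoff €0, deviation payoff −€39 → loss €39.
€491: outcomes coincide → loss €0.
€671: outcomes coincide → loss €0.
Total loss = €20 + €39 = €59.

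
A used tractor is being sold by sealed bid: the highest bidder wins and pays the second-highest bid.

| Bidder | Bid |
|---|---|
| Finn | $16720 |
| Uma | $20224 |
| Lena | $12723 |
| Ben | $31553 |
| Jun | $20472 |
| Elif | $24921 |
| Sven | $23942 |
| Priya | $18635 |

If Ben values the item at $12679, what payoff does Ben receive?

Highest bid: Ben at $31553, so Ben wins.
Second-highest bid: Elif at $24921 — that is the price the winner pays.
Ben's payoff = value − price = $12679 − $24921 = −$12242.

−$12242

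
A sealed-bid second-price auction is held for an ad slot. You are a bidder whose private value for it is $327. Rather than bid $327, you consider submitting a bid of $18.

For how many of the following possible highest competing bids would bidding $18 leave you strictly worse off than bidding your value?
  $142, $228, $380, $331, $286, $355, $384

3

The deviation hurts exactly when the highest competing bid lies strictly between $18 and $327 — underbidding then forfeits a profitable win.
$142: inside the interval → strictly worse (loss $185).
$228: inside the interval → strictly worse (loss $99).
$380: above both → same outcome either way.
$331: above both → same outcome either way.
$286: inside the interval → strictly worse (loss $41).
$355: above both → same outcome either way.
$384: above both → same outcome either way.
Count: 3.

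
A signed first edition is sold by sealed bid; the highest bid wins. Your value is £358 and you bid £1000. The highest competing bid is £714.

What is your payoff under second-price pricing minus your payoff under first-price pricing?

You have the highest bid, so you win under either rule.
Second-price: pay £714 → payoff −£356.
First-price: pay your own bid £1000 → payoff −£642.
Difference = −£356 − (−£642) = £286.

£286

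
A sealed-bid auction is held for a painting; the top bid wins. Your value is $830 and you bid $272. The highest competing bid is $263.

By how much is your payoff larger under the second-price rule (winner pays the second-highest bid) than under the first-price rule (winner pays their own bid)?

You have the highest bid, so you win under either rule.
Second-price: pay $263 → payoff $567.
First-price: pay your own bid $272 → payoff $558.
Difference = $567 − ($558) = $9.

$9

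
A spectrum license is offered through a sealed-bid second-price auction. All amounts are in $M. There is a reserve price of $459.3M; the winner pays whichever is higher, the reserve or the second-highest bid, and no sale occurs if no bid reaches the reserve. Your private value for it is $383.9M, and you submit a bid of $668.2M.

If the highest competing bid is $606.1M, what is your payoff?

−$222.2M

Your bid $668.2M is the highest and exceeds the reserve.
Price = max(second-highest bid, reserve) = max($606.1M, $459.3M) = $606.1M.
Payoff = $383.9M − $606.1M = −$222.2M.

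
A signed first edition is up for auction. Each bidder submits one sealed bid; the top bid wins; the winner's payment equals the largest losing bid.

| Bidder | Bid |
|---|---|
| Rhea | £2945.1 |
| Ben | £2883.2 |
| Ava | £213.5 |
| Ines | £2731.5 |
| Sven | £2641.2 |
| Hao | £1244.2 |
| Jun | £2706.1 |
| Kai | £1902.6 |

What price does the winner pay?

£2883.2

Highest bid: Rhea at £2945.1, so Rhea wins.
Second-highest bid: Ben at £2883.2 — that is the price the winner pays.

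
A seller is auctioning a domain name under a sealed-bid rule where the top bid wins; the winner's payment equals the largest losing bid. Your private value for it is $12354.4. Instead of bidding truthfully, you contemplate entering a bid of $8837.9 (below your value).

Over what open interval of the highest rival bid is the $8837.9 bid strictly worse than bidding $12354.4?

If the competing bid is below $8837.9, both bids win at the same price — no difference.
If it is above $12354.4, both bids lose — no difference.
If it lies strictly between $8837.9 and $12354.4, bidding your value wins at a price below your value (positive payoff) while bidding $8837.9 loses (payoff 0).
So the deviation strictly hurts on the open interval ($8837.9, $12354.4).

($8837.9, $12354.4)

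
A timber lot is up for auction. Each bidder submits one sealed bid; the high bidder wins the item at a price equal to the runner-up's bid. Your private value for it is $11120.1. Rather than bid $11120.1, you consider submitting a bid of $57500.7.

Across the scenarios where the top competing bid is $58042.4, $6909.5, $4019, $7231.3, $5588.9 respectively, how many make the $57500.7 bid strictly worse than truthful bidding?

0

The deviation hurts exactly when the highest competing bid lies strictly between $11120.1 and $57500.7 — overbidding then wins at a price above your value.
$58042.4: above both → same outcome either way.
$6909.5: below both → same outcome either way.
$4019: below both → same outcome either way.
$7231.3: below both → same outcome either way.
$5588.9: below both → same outcome either way.
Count: 0.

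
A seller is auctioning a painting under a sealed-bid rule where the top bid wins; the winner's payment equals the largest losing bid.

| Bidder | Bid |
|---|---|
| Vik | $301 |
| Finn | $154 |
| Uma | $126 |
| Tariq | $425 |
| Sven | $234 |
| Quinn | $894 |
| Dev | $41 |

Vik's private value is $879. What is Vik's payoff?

$0

Highest bid: Quinn at $894, so Quinn wins.
Second-highest bid: Tariq at $425 — that is the price the winner pays.
Vik did not win, so Vik pays nothing and receives nothing: payoff $0.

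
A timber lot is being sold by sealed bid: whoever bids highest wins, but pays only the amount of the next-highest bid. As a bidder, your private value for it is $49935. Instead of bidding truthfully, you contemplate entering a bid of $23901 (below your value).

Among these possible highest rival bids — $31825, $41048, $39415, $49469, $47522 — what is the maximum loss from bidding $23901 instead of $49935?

$18110

$31825: truthful gives $18110, deviation gives $0 → loss $18110.
$41048: truthful gives $8887, deviation gives $0 → loss $8887.
$39415: truthful gives $10520, deviation gives $0 → loss $10520.
$49469: truthful gives $466, deviation gives $0 → loss $466.
$47522: truthful gives $2413, deviation gives $0 → loss $2413.
Maximum loss: $18110.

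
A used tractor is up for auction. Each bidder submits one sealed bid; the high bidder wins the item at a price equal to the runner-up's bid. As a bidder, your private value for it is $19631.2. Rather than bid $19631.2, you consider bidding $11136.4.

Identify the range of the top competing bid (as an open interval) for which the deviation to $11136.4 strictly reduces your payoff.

($11136.4, $19631.2)

If the competing bid is below $11136.4, both bids win at the same price — no difference.
If it is above $19631.2, both bids lose — no difference.
If it lies strictly between $11136.4 and $19631.2, bidding your value wins at a price below your value (positive payoff) while bidding $11136.4 loses (payoff 0).
So the deviation strictly hurts on the open interval ($11136.4, $19631.2).
In a second-price auction your bid sets only whether you win, not what you pay, so bidding your true value is weakly dominant.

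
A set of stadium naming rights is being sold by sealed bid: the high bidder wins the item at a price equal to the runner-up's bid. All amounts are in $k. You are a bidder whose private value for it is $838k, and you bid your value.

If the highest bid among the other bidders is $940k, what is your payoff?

Your bid $838k is below the highest competing bid $940k, so you lose.
A losing bidder pays nothing and receives nothing: payoff = $0k.

$0k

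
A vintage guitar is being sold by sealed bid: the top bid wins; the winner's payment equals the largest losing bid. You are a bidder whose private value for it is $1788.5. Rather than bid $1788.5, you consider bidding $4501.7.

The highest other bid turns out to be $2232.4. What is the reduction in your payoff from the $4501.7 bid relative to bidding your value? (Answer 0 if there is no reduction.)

$443.9

Bidding your value $1788.5: you lose (since $1788.5 < $2232.4). Payoff $0.
Bidding $4501.7: you win and pay $2232.4. Payoff $1788.5 − $2232.4 = −$443.9.
The competing bid $2232.4 lies between your value and your inflated bid, so overbidding wins an item priced above your value.
Loss from deviating = $0 − (−$443.9) = $443.9.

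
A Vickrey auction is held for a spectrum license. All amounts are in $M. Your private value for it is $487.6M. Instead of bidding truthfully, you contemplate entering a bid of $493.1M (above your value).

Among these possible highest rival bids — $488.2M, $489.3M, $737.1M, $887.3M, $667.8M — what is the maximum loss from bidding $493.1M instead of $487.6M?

$488.2M: truthful gives $0M, deviation gives −$0.6M → loss $0.6M.
$489.3M: truthful gives $0M, deviation gives −$1.7M → loss $1.7M.
$737.1M: same outcome either way → loss $0M.
$887.3M: same outcome either way → loss $0M.
$667.8M: same outcome either way → loss $0M.
Maximum loss: $1.7M.

$1.7M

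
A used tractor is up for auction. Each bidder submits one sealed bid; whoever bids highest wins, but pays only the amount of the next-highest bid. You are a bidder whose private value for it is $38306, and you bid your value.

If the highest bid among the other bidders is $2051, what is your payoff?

Your bid $38306 exceeds the highest competing bid $2051, so you win.
In a second-price auction the winner pays the second-highest bid, $2051.
Payoff = value − price = $38306 − $2051 = $36255.

$36255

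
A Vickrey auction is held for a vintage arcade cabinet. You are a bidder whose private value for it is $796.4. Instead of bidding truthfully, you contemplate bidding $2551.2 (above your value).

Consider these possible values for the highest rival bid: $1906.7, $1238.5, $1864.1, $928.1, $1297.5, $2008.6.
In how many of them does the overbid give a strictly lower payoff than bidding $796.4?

The deviation hurts exactly when the highest competing bid lies strictly between $796.4 and $2551.2 — overbidding then wins at a price above your value.
$1906.7: inside the interval → strictly worse (loss $1110.3).
$1238.5: inside the interval → strictly worse (loss $442.1).
$1864.1: inside the interval → strictly worse (loss $1067.7).
$928.1: inside the interval → strictly worse (loss $131.7).
$1297.5: inside the interval → strictly worse (loss $501.1).
$2008.6: inside the interval → strictly worse (loss $1212.2).
Count: 6.

6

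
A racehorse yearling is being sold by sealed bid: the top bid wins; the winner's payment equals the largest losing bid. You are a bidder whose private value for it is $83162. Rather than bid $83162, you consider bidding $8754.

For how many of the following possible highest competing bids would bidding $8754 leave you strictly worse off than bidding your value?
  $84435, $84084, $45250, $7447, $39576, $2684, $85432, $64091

3

The deviation hurts exactly when the highest competing bid lies strictly between $8754 and $83162 — underbidding then forfeits a profitable win.
$84435: above both → same outcome either way.
$84084: above both → same outcome either way.
$45250: inside the interval → strictly worse (loss $37912).
$7447: below both → same outcome either way.
$39576: inside the interval → strictly worse (loss $43586).
$2684: below both → same outcome either way.
$85432: above both → same outcome either way.
$64091: inside the interval → strictly worse (loss $19071).
Count: 3.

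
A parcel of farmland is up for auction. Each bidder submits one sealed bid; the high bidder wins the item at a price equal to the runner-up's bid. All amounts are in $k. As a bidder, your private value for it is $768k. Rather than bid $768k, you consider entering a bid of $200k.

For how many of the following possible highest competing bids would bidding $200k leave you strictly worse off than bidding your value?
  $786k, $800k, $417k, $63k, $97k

1

The deviation hurts exactly when the highest competing bid lies strictly between $200k and $768k — underbidding then forfeits a profitable win.
$786k: above both → same outcome either way.
$800k: above both → same outcome either way.
$417k: inside the interval → strictly worse (loss $351k).
$63k: below both → same outcome either way.
$97k: below both → same outcome either way.
Count: 1.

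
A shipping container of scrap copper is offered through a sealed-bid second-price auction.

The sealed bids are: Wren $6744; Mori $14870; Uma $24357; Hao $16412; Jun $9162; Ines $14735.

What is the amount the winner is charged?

$16412

Highest bid: Uma at $24357, so Uma wins.
Second-highest bid: Hao at $16412 — that is the price the winner pays.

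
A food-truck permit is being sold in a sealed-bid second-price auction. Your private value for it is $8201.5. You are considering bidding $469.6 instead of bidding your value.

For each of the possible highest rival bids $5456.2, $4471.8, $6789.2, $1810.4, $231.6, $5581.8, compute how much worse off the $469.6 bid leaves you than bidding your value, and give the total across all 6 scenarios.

The deviation costs you only when the competing bid falls strictly between $469.6 and $8201.5; elsewhere both bids give the same outcome.
$5456.2: truthful payoff $2745.3, deviation payoff $0 → loss $2745.3.
$4471.8: truthful payoff $3729.7, deviation payoff $0 → loss $3729.7.
$6789.2: truthful payoff $1412.3, deviation payoff $0 → loss $1412.3.
$1810.4: truthful payoff $6391.1, deviation payoff $0 → loss $6391.1.
$231.6: outcomes coincide → loss $0.
$5581.8: truthful payoff $2619.7, deviation payoff $0 → loss $2619.7.
Total loss = $2745.3 + $3729.7 + $1412.3 + $6391.1 + $2619.7 = $16898.1.

$16898.1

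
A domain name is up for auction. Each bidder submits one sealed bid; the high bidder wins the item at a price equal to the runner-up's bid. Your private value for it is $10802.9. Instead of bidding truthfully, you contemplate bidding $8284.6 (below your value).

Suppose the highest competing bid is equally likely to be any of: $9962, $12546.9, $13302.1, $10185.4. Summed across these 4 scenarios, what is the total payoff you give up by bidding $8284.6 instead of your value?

The deviation costs you only when the competing bid falls strictly between $8284.6 and $10802.9; elsewhere both bids give the same outcome.
$9962: truthful payoff $840.9, deviation payoff $0 → loss $840.9.
$12546.9: outcomes coincide → loss $0.
$13302.1: outcomes coincide → loss $0.
$10185.4: truthful payoff $617.5, deviation payoff $0 → loss $617.5.
Total loss = $840.9 + $617.5 = $1458.4.

$1458.4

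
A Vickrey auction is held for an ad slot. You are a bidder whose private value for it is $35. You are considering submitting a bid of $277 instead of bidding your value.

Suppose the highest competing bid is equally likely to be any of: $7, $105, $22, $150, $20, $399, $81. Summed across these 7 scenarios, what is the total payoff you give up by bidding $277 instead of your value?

The deviation costs you only when the competing bid falls strictly between $35 and $277; elsewhere both bids give the same outcome.
$7: outcomes coincide → loss $0.
$105: truthful payoff $0, deviation payoff −$70 → loss $70.
$22: outcomes coincide → loss $0.
$150: truthful payoff $0, deviation payoff −$115 → loss $115.
$20: outcomes coincide → loss $0.
$399: outcomes coincide → loss $0.
$81: truthful payoff $0, deviation payoff −$46 → loss $46.
Total loss = $70 + $115 + $46 = $231.

$231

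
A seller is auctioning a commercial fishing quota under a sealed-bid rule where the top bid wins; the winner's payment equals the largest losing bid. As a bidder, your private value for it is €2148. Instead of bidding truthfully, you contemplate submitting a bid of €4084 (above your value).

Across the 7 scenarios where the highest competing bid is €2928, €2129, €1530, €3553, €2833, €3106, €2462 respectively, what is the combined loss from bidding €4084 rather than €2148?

The deviation costs you only when the competing bid falls strictly between €2148 and €4084; elsewhere both bids give the same outcome.
€2928: truthful payoff €0, deviation payoff −€780 → loss €780.
€2129: outcomes coincide → loss €0.
€1530: outcomes coincide → loss €0.
€3553: truthful payoff €0, deviation payoff −€1405 → loss €1405.
€2833: truthful payoff €0, deviation payoff −€685 → loss €685.
€3106: truthful payoff €0, deviation payoff −€958 → loss €958.
€2462: truthful payoff €0, deviation payoff −€314 → loss €314.
Total loss = €780 + €1405 + €685 + €958 + €314 = €4142.

€4142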